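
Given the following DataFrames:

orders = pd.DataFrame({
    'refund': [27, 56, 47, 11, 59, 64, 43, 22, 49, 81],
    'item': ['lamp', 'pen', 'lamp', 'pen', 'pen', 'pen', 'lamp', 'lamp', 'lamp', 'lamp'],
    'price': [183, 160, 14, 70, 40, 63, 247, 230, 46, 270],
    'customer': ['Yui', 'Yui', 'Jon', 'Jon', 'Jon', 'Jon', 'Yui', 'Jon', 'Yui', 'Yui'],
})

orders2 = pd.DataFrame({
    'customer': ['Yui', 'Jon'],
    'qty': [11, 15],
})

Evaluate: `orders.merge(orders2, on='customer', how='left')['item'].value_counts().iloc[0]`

merge on 'customer' (how='left') → 10 rows:
   refund  item  price customer  qty
0      27  lamp    183      Yui   11
1      56   pen    160      Yui   11
2      47  lamp     14      Jon   15
3      11   pen     70      Jon   15
4      59   pen     40      Jon   15
5      64   pen     63      Jon   15
6      43  lamp    247      Yui   11
7      22  lamp    230      Jon   15
8      49  lamp     46      Yui   11
9      81  lamp    270      Yui   11
value_counts of item:
item
lamp    6
pen     4
Name: count, dtype: int64
Hence 6.

6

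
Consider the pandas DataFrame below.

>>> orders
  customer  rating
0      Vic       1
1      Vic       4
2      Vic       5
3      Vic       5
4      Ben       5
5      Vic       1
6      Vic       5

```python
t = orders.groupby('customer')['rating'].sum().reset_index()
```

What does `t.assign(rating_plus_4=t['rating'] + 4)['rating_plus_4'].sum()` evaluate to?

34

group by customer, sum of rating:
customer
Ben     5
Vic    21
Name: rating, dtype: int64
reset_index():
  customer  rating
0      Ben       5
1      Vic      21
add column rating_plus_4 = t['rating'] + 4:
  customer  rating  rating_plus_4
0      Ben       5              9
1      Vic      21             25
Hence 34.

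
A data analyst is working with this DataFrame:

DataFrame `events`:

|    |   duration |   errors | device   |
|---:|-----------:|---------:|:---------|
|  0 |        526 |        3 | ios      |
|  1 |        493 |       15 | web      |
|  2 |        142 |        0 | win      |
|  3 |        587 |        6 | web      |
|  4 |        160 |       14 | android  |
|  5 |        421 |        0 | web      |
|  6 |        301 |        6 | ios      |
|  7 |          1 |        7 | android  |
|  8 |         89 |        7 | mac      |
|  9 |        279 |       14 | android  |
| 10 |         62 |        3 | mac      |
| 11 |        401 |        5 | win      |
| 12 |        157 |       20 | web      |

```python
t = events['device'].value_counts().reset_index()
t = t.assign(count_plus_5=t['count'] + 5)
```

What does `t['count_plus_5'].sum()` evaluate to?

38

value_counts of device:
device
web        4
android    3
ios        2
win        2
mac        2
Name: count, dtype: int64
reset_index():
    device  count
0      web      4
1  android      3
2      ios      2
3      win      2
4      mac      2
add column count_plus_5 = t['count'] + 5:
    device  count  count_plus_5
0      web      4             9
1  android      3             8
2      ios      2             7
3      win      2             7
4      mac      2             7
Finally, sum of column 'count_plus_5' = 38.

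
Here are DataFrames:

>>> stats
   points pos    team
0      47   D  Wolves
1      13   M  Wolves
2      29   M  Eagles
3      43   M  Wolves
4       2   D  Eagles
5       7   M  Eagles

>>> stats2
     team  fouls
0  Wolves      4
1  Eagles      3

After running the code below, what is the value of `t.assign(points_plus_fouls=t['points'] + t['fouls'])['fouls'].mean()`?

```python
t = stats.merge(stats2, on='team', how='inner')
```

3.5

merge on 'team' (how='inner') → 6 rows:
   points pos    team  fouls
0      47   D  Wolves      4
1      13   M  Wolves      4
2      29   M  Eagles      3
3      43   M  Wolves      4
4       2   D  Eagles      3
5       7   M  Eagles      3
add column points_plus_fouls = t['points'] + t['fouls']:
   points pos    team  fouls  points_plus_fouls
0      47   D  Wolves      4                 51
1      13   M  Wolves      4                 17
2      29   M  Eagles      3                 32
3      43   M  Wolves      4                 47
4       2   D  Eagles      3                  5
5       7   M  Eagles      3                 10
Hence 3.5.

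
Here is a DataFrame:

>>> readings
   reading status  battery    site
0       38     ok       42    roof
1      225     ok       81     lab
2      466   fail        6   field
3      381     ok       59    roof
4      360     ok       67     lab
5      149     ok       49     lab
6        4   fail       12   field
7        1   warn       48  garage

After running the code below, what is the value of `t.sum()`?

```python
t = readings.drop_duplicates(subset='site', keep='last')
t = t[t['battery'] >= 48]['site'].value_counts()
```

drop duplicate site (keep=last):
   reading status  battery    site
3      381     ok       59    roof
5      149     ok       49     lab
6        4   fail       12   field
7        1   warn       48  garage
filter rows where battery >= 48:
   reading status  battery    site
3      381     ok       59    roof
5      149     ok       49     lab
7        1   warn       48  garage
value_counts of site:
site
roof      1
lab       1
garage    1
Name: count, dtype: int64
sum of the resulting series → 3

3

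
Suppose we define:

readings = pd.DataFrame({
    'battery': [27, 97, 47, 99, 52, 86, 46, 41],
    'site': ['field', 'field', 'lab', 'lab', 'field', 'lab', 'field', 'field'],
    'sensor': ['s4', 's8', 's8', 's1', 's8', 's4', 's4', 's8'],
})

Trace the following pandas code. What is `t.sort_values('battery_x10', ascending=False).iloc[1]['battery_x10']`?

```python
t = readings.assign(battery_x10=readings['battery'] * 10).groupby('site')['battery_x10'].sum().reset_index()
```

2320

add column battery_x10 = readings['battery'] * 10:
   battery   site sensor  battery_x10
0       27  field     s4          270
1       97  field     s8          970
2       47    lab     s8          470
3       99    lab     s1          990
4       52  field     s8          520
5       86    lab     s4          860
6       46  field     s4          460
7       41  field     s8          410
group by site, sum of battery_x10:
site
field    2630
lab      2320
Name: battery_x10, dtype: int64
reset_index():
    site  battery_x10
0  field         2630
1    lab         2320
sort by battery_x10 descending:
    site  battery_x10
0  field         2630
1    lab         2320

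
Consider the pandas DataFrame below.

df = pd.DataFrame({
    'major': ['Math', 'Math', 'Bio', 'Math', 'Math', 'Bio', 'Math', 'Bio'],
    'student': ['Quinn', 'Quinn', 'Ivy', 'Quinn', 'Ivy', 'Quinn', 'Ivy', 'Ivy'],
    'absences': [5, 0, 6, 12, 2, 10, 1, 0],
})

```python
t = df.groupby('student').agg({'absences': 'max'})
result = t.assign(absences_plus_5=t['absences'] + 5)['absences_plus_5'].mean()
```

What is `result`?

14.0

group by student, max of absences:
         absences
student          
Ivy             6
Quinn          12
add column absences_plus_5 = t['absences'] + 5:
         absences  absences_plus_5
student                           
Ivy             6               11
Quinn          12               17
Hence 14.0.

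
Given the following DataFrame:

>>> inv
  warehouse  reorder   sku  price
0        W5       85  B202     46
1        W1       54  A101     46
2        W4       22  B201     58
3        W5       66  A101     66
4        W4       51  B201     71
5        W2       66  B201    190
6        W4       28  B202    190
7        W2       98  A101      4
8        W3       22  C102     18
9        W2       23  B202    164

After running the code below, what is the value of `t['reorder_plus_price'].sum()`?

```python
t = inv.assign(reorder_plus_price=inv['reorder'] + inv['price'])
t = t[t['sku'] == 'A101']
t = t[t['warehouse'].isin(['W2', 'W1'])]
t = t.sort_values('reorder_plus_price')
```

add column reorder_plus_price = inv['reorder'] + inv['price']:
  warehouse  reorder   sku  price  reorder_plus_price
0        W5       85  B202     46                 131
1        W1       54  A101     46                 100
2        W4       22  B201     58                  80
3        W5       66  A101     66                 132
4        W4       51  B201     71                 122
5        W2       66  B201    190                 256
6        W4       28  B202    190                 218
7        W2       98  A101      4                 102
8        W3       22  C102     18                  40
9        W2       23  B202    164                 187
filter rows where sku == 'A101':
  warehouse  reorder   sku  price  reorder_plus_price
1        W1       54  A101     46                 100
3        W5       66  A101     66                 132
7        W2       98  A101      4                 102
filter rows where warehouse in ['W2', 'W1']:
  warehouse  reorder   sku  price  reorder_plus_price
1        W1       54  A101     46                 100
7        W2       98  A101      4                 102
sort by reorder_plus_price:
  warehouse  reorder   sku  price  reorder_plus_price
1        W1       54  A101     46                 100
7        W2       98  A101      4                 102
Reading off the sum of column 'reorder_plus_price', we get 202.

202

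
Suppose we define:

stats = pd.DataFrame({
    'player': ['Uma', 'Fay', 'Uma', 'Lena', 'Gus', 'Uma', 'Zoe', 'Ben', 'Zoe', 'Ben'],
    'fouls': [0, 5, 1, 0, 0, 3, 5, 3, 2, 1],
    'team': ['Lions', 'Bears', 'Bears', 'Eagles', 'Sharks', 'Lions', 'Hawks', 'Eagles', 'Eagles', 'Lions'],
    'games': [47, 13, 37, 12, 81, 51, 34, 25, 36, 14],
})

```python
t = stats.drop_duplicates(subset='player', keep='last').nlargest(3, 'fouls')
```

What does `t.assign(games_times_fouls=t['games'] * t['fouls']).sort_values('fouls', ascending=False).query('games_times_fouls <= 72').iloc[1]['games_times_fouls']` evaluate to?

drop duplicate player (keep=last):
  player  fouls    team  games
1    Fay      5   Bears     13
3   Lena      0  Eagles     12
4    Gus      0  Sharks     81
5    Uma      3   Lions     51
8    Zoe      2  Eagles     36
9    Ben      1   Lions     14
take 3 rows with largest fouls:
  player  fouls    team  games
1    Fay      5   Bears     13
5    Uma      3   Lions     51
8    Zoe      2  Eagles     36
add column games_times_fouls = t['games'] * t['fouls']:
  player  fouls    team  games  games_times_fouls
1    Fay      5   Bears     13                 65
5    Uma      3   Lions     51                153
8    Zoe      2  Eagles     36                 72
sort by fouls descending:
  player  fouls    team  games  games_times_fouls
1    Fay      5   Bears     13                 65
5    Uma      3   Lions     51                153
8    Zoe      2  Eagles     36                 72
filter rows where games_times_fouls <= 72:
  player  fouls    team  games  games_times_fouls
1    Fay      5   Bears     13                 65
8    Zoe      2  Eagles     36                 72
So iloc[1]['games_times_fouls'] = 72.

72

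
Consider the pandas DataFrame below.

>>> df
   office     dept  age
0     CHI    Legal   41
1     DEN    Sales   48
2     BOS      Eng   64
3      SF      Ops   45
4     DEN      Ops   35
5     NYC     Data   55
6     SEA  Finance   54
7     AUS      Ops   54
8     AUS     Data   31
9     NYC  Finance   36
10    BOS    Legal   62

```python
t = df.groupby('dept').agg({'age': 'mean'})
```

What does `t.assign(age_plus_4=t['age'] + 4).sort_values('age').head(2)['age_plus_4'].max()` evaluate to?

48.6666666667

group by dept, mean of age:
               age
dept              
Data     43.000000
Eng      64.000000
Finance  45.000000
Legal    51.500000
Ops      44.666667
Sales    48.000000
add column age_plus_4 = t['age'] + 4:
               age  age_plus_4
dept                          
Data     43.000000   47.000000
Eng      64.000000   68.000000
Finance  45.000000   49.000000
Legal    51.500000   55.500000
Ops      44.666667   48.666667
Sales    48.000000   52.000000
sort by age:
               age  age_plus_4
dept                          
Data     43.000000   47.000000
Ops      44.666667   48.666667
Finance  45.000000   49.000000
Sales    48.000000   52.000000
Legal    51.500000   55.500000
Eng      64.000000   68.000000
take first 2 rows:
            age  age_plus_4
dept                       
Data  43.000000   47.000000
Ops   44.666667   48.666667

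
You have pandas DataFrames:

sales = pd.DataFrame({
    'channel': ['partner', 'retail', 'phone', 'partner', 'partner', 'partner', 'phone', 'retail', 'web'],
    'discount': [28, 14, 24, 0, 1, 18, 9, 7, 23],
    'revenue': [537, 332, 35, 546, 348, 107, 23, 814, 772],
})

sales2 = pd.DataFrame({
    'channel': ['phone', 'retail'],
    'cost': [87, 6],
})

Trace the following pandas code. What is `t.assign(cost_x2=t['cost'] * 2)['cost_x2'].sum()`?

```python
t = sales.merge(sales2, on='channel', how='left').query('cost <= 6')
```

24.0

merge on 'channel' (how='left') → 9 rows:
   channel  discount  revenue  cost
0  partner        28      537   NaN
1   retail        14      332   6.0
2    phone        24       35  87.0
3  partner         0      546   NaN
4  partner         1      348   NaN
5  partner        18      107   NaN
6    phone         9       23  87.0
7   retail         7      814   6.0
8      web        23      772   NaN
filter rows where cost <= 6:
  channel  discount  revenue  cost
1  retail        14      332   6.0
7  retail         7      814   6.0
add column cost_x2 = t['cost'] * 2:
  channel  discount  revenue  cost  cost_x2
1  retail        14      332   6.0     12.0
7  retail         7      814   6.0     12.0
Then the sum of column 'cost_x2': 24.0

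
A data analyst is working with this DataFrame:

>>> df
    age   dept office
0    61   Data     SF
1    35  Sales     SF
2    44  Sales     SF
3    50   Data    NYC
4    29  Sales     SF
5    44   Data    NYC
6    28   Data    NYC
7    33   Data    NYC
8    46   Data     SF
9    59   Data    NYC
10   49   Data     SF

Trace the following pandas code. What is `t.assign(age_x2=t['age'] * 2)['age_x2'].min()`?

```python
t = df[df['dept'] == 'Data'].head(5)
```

56

filter rows where dept == 'Data':
    age  dept office
0    61  Data     SF
3    50  Data    NYC
5    44  Data    NYC
6    28  Data    NYC
7    33  Data    NYC
8    46  Data     SF
9    59  Data    NYC
10   49  Data     SF
take first 5 rows:
   age  dept office
0   61  Data     SF
3   50  Data    NYC
5   44  Data    NYC
6   28  Data    NYC
7   33  Data    NYC
add column age_x2 = t['age'] * 2:
   age  dept office  age_x2
0   61  Data     SF     122
3   50  Data    NYC     100
5   44  Data    NYC      88
6   28  Data    NYC      56
7   33  Data    NYC      66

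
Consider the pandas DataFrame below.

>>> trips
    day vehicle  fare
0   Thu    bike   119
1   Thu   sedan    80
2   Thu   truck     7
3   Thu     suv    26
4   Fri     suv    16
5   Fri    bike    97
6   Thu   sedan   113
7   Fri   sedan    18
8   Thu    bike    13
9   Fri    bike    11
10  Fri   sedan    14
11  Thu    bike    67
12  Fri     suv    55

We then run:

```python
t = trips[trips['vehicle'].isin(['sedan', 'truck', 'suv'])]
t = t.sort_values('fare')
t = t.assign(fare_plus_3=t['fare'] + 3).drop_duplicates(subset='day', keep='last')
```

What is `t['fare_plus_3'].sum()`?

filter rows where vehicle in ['sedan', 'truck', 'suv']:
    day vehicle  fare
1   Thu   sedan    80
2   Thu   truck     7
3   Thu     suv    26
4   Fri     suv    16
6   Thu   sedan   113
7   Fri   sedan    18
10  Fri   sedan    14
12  Fri     suv    55
sort by fare:
    day vehicle  fare
2   Thu   truck     7
10  Fri   sedan    14
4   Fri     suv    16
7   Fri   sedan    18
3   Thu     suv    26
12  Fri     suv    55
1   Thu   sedan    80
6   Thu   sedan   113
add column fare_plus_3 = t['fare'] + 3:
    day vehicle  fare  fare_plus_3
2   Thu   truck     7           10
10  Fri   sedan    14           17
4   Fri     suv    16           19
7   Fri   sedan    18           21
3   Thu     suv    26           29
12  Fri     suv    55           58
1   Thu   sedan    80           83
6   Thu   sedan   113          116
drop duplicate day (keep=last):
    day vehicle  fare  fare_plus_3
12  Fri     suv    55           58
6   Thu   sedan   113          116
sum of column 'fare_plus_3' → 174

174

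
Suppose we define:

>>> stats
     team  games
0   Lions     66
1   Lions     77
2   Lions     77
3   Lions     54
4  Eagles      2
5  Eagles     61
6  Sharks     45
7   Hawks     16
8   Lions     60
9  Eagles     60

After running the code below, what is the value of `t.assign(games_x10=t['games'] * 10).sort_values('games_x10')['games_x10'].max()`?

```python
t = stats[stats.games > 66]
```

770

filter rows where games > 66:
    team  games
1  Lions     77
2  Lions     77
add column games_x10 = t['games'] * 10:
    team  games  games_x10
1  Lions     77        770
2  Lions     77        770
sort by games_x10:
    team  games  games_x10
1  Lions     77        770
2  Lions     77        770
Reading off the max of column 'games_x10', we get 770.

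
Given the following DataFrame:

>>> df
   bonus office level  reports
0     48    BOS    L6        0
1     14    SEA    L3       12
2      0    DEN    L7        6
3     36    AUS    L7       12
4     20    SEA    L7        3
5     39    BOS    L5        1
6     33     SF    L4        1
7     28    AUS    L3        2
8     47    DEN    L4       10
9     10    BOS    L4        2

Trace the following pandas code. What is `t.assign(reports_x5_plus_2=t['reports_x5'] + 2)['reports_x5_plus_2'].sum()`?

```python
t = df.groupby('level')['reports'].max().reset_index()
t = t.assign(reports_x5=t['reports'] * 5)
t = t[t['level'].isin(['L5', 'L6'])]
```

group by level, max of reports:
level
L3    12
L4    10
L5     1
L6     0
L7    12
Name: reports, dtype: int64
reset_index():
  level  reports
0    L3       12
1    L4       10
2    L5        1
3    L6        0
4    L7       12
add column reports_x5 = t['reports'] * 5:
  level  reports  reports_x5
0    L3       12          60
1    L4       10          50
2    L5        1           5
3    L6        0           0
4    L7       12          60
filter rows where level in ['L5', 'L6']:
  level  reports  reports_x5
2    L5        1           5
3    L6        0           0
add column reports_x5_plus_2 = t['reports_x5'] + 2:
  level  reports  reports_x5  reports_x5_plus_2
2    L5        1           5                  7
3    L6        0           0                  2
Taking the sum of column 'reports_x5_plus_2' gives 9.

9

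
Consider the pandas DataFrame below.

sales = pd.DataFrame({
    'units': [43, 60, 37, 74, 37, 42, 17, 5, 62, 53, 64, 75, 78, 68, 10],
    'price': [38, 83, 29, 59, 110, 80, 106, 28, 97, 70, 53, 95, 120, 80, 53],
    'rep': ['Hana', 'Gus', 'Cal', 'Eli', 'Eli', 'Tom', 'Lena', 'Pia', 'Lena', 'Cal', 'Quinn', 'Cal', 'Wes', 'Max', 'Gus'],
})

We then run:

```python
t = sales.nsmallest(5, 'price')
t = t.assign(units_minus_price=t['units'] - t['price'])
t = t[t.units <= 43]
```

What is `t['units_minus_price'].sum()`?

take 5 rows with smallest price:
    units  price    rep
7       5     28    Pia
2      37     29    Cal
0      43     38   Hana
10     64     53  Quinn
14     10     53    Gus
add column units_minus_price = t['units'] - t['price']:
    units  price    rep  units_minus_price
7       5     28    Pia                -23
2      37     29    Cal                  8
0      43     38   Hana                  5
10     64     53  Quinn                 11
14     10     53    Gus                -43
filter rows where units <= 43:
    units  price   rep  units_minus_price
7       5     28   Pia                -23
2      37     29   Cal                  8
0      43     38  Hana                  5
14     10     53   Gus                -43
Reading off the sum of column 'units_minus_price', we get -53.

-53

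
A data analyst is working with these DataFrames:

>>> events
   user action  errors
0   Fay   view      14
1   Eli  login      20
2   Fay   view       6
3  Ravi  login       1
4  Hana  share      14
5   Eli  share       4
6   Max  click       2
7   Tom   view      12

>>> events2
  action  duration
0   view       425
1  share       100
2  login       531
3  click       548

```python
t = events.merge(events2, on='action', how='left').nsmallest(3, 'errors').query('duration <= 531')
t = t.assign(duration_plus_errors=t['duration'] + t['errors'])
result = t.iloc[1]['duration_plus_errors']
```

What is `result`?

104

merge on 'action' (how='left') → 8 rows:
   user action  errors  duration
0   Fay   view      14       425
1   Eli  login      20       531
2   Fay   view       6       425
3  Ravi  login       1       531
4  Hana  share      14       100
5   Eli  share       4       100
6   Max  click       2       548
7   Tom   view      12       425
take 3 rows with smallest errors:
   user action  errors  duration
3  Ravi  login       1       531
6   Max  click       2       548
5   Eli  share       4       100
filter rows where duration <= 531:
   user action  errors  duration
3  Ravi  login       1       531
5   Eli  share       4       100
add column duration_plus_errors = t['duration'] + t['errors']:
   user action  errors  duration  duration_plus_errors
3  Ravi  login       1       531                   532
5   Eli  share       4       100                   104
Then the value at position 1, column 'duration_plus_errors': 104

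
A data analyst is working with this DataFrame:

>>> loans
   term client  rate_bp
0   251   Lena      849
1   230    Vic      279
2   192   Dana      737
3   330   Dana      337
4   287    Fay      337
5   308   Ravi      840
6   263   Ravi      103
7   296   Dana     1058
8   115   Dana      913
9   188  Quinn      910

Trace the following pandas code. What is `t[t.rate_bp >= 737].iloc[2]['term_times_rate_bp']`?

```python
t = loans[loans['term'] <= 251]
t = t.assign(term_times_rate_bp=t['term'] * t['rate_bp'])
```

104995

filter rows where term <= 251:
   term client  rate_bp
0   251   Lena      849
1   230    Vic      279
2   192   Dana      737
8   115   Dana      913
9   188  Quinn      910
add column term_times_rate_bp = t['term'] * t['rate_bp']:
   term client  rate_bp  term_times_rate_bp
0   251   Lena      849              213099
1   230    Vic      279               64170
2   192   Dana      737              141504
8   115   Dana      913              104995
9   188  Quinn      910              171080
filter rows where rate_bp >= 737:
   term client  rate_bp  term_times_rate_bp
0   251   Lena      849              213099
2   192   Dana      737              141504
8   115   Dana      913              104995
9   188  Quinn      910              171080
So iloc[2]['term_times_rate_bp'] = 104995.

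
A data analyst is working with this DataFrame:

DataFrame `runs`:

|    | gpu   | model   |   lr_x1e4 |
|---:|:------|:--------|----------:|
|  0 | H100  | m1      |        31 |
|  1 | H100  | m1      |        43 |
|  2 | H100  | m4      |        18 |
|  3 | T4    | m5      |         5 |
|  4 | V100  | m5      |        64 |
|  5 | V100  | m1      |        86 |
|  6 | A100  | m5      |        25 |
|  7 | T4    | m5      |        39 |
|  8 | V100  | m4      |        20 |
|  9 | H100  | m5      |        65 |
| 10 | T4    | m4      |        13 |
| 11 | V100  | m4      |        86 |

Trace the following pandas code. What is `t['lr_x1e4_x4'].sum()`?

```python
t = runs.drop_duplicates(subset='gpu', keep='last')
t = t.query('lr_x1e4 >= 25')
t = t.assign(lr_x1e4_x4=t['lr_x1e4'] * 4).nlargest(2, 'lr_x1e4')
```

drop duplicate gpu (keep=last):
     gpu model  lr_x1e4
6   A100    m5       25
9   H100    m5       65
10    T4    m4       13
11  V100    m4       86
filter rows where lr_x1e4 >= 25:
     gpu model  lr_x1e4
6   A100    m5       25
9   H100    m5       65
11  V100    m4       86
add column lr_x1e4_x4 = t['lr_x1e4'] * 4:
     gpu model  lr_x1e4  lr_x1e4_x4
6   A100    m5       25         100
9   H100    m5       65         260
11  V100    m4       86         344
take 2 rows with largest lr_x1e4:
     gpu model  lr_x1e4  lr_x1e4_x4
11  V100    m4       86         344
9   H100    m5       65         260
Finally, sum of column 'lr_x1e4_x4' = 604.

604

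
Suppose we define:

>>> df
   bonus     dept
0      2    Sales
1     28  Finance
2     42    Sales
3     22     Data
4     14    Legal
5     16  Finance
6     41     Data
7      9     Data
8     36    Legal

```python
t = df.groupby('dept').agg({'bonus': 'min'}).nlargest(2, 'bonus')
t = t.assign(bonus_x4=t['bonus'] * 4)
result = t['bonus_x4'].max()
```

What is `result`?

group by dept, min of bonus:
         bonus
dept          
Data         9
Finance     16
Legal       14
Sales        2
take 2 rows with largest bonus:
         bonus
dept          
Finance     16
Legal       14
add column bonus_x4 = t['bonus'] * 4:
         bonus  bonus_x4
dept                    
Finance     16        64
Legal       14        56

64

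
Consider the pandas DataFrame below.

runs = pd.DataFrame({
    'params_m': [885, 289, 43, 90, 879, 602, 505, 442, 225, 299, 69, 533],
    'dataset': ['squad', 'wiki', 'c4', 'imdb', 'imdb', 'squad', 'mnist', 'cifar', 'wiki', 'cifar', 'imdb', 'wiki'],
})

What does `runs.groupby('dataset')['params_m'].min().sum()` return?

1743

group by dataset, min of params_m:
dataset
c4        43
cifar    299
imdb      69
mnist    505
squad    602
wiki     225
Name: params_m, dtype: int64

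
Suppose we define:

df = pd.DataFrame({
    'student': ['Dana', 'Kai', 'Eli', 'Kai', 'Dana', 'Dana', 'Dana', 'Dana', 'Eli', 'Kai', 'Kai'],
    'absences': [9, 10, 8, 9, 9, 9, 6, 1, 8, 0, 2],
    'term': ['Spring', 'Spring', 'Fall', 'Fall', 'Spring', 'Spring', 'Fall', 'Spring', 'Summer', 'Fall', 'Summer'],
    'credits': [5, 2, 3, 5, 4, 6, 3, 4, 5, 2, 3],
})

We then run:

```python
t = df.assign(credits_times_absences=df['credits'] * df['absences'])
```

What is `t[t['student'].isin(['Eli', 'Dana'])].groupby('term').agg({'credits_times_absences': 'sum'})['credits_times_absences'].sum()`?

add column credits_times_absences = df['credits'] * df['absences']:
   student  absences    term  credits  credits_times_absences
0     Dana         9  Spring        5                      45
1      Kai        10  Spring        2                      20
2      Eli         8    Fall        3                      24
3      Kai         9    Fall        5                      45
4     Dana         9  Spring        4                      36
5     Dana         9  Spring        6                      54
6     Dana         6    Fall        3                      18
7     Dana         1  Spring        4                       4
8      Eli         8  Summer        5                      40
9      Kai         0    Fall        2                       0
10     Kai         2  Summer        3                       6
filter rows where student in ['Eli', 'Dana']:
  student  absences    term  credits  credits_times_absences
0    Dana         9  Spring        5                      45
2     Eli         8    Fall        3                      24
4    Dana         9  Spring        4                      36
5    Dana         9  Spring        6                      54
6    Dana         6    Fall        3                      18
7    Dana         1  Spring        4                       4
8     Eli         8  Summer        5                      40
group by term, sum of credits_times_absences:
        credits_times_absences
term                          
Fall                        42
Spring                     139
Summer                      40
Finally, sum of column 'credits_times_absences' = 221.

221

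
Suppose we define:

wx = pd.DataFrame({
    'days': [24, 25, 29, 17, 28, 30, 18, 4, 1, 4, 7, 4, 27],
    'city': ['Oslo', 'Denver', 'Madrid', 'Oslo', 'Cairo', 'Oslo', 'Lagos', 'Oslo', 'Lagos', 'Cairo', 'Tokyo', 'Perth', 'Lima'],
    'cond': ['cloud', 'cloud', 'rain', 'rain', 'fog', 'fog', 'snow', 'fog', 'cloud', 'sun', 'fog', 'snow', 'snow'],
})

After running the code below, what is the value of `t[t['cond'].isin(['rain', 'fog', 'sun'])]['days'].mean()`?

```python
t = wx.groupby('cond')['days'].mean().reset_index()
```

14.75

group by cond, mean of days:
cond
cloud    16.666667
fog      17.250000
rain     23.000000
snow     16.333333
sun       4.000000
Name: days, dtype: float64
reset_index():
    cond       days
0  cloud  16.666667
1    fog  17.250000
2   rain  23.000000
3   snow  16.333333
4    sun   4.000000
filter rows where cond in ['rain', 'fog', 'sun']:
   cond   days
1   fog  17.25
2  rain  23.00
4   sun   4.00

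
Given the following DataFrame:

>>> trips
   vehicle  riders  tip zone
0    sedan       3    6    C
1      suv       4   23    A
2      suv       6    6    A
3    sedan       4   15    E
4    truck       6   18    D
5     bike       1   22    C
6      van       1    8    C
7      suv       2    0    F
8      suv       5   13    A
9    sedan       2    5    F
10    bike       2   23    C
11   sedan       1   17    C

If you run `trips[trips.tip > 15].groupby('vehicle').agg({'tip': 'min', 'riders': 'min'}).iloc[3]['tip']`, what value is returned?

filter rows where tip > 15:
   vehicle  riders  tip zone
1      suv       4   23    A
4    truck       6   18    D
5     bike       1   22    C
10    bike       2   23    C
11   sedan       1   17    C
group by vehicle: min(tip), min(riders):
         tip  riders
vehicle             
bike      22       1
sedan     17       1
suv       23       4
truck     18       6
So iloc[3]['tip'] = 18.

18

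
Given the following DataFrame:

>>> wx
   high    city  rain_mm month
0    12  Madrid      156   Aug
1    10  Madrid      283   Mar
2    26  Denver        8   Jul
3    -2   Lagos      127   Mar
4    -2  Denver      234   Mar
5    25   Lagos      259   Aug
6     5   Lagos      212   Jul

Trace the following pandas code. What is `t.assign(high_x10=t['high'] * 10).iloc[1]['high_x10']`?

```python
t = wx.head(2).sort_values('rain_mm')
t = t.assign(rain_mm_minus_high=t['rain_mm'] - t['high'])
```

take first 2 rows:
   high    city  rain_mm month
0    12  Madrid      156   Aug
1    10  Madrid      283   Mar
sort by rain_mm:
   high    city  rain_mm month
0    12  Madrid      156   Aug
1    10  Madrid      283   Mar
add column rain_mm_minus_high = t['rain_mm'] - t['high']:
   high    city  rain_mm month  rain_mm_minus_high
0    12  Madrid      156   Aug                 144
1    10  Madrid      283   Mar                 273
add column high_x10 = t['high'] * 10:
   high    city  rain_mm month  rain_mm_minus_high  high_x10
0    12  Madrid      156   Aug                 144       120
1    10  Madrid      283   Mar                 273       100
Then the value at position 1, column 'high_x10': 100

100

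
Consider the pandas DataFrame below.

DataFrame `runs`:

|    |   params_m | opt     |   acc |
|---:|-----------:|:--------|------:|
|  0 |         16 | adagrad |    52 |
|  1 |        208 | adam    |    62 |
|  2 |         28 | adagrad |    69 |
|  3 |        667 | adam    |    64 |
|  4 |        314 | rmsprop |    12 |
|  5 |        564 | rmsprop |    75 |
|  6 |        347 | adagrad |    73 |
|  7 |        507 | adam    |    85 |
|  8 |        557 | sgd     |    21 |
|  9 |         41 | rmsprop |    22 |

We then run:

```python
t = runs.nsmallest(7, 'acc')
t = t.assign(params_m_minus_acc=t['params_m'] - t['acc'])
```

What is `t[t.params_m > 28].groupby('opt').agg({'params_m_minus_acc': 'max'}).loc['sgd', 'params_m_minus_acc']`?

536

take 7 rows with smallest acc:
   params_m      opt  acc
4       314  rmsprop   12
8       557      sgd   21
9        41  rmsprop   22
0        16  adagrad   52
1       208     adam   62
3       667     adam   64
2        28  adagrad   69
add column params_m_minus_acc = t['params_m'] - t['acc']:
   params_m      opt  acc  params_m_minus_acc
4       314  rmsprop   12                 302
8       557      sgd   21                 536
9        41  rmsprop   22                  19
0        16  adagrad   52                 -36
1       208     adam   62                 146
3       667     adam   64                 603
2        28  adagrad   69                 -41
filter rows where params_m > 28:
   params_m      opt  acc  params_m_minus_acc
4       314  rmsprop   12                 302
8       557      sgd   21                 536
9        41  rmsprop   22                  19
1       208     adam   62                 146
3       667     adam   64                 603
group by opt, max of params_m_minus_acc:
         params_m_minus_acc
opt                        
adam                    603
rmsprop                 302
sgd                     536
Hence 536.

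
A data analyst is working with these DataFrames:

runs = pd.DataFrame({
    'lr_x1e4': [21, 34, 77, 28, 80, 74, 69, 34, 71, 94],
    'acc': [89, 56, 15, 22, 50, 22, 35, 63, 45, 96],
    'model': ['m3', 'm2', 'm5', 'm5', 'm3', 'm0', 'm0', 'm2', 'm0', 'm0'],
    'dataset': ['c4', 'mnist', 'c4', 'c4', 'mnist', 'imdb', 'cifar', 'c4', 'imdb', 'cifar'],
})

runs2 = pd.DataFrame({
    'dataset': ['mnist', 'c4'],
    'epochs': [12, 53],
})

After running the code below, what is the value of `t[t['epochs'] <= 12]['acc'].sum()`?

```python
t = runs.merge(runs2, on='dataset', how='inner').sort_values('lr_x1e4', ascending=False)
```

106

merge on 'dataset' (how='inner') → 6 rows:
   lr_x1e4  acc model dataset  epochs
0       21   89    m3      c4      53
1       34   56    m2   mnist      12
2       77   15    m5      c4      53
3       28   22    m5      c4      53
4       80   50    m3   mnist      12
5       34   63    m2      c4      53
sort by lr_x1e4 descending:
   lr_x1e4  acc model dataset  epochs
4       80   50    m3   mnist      12
2       77   15    m5      c4      53
1       34   56    m2   mnist      12
5       34   63    m2      c4      53
3       28   22    m5      c4      53
0       21   89    m3      c4      53
filter rows where epochs <= 12:
   lr_x1e4  acc model dataset  epochs
4       80   50    m3   mnist      12
1       34   56    m2   mnist      12
Hence 106.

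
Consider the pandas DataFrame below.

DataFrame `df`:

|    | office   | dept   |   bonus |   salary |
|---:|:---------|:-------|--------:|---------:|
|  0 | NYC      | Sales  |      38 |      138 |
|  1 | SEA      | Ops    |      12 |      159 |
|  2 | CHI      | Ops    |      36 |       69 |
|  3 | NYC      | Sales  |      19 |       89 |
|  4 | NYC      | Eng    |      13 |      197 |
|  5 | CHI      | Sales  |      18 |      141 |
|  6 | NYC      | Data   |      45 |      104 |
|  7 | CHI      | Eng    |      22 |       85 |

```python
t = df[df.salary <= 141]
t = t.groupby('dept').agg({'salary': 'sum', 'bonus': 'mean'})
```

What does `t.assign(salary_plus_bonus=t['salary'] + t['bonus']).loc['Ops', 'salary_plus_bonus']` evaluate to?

105.0

filter rows where salary <= 141:
  office   dept  bonus  salary
0    NYC  Sales     38     138
2    CHI    Ops     36      69
3    NYC  Sales     19      89
5    CHI  Sales     18     141
6    NYC   Data     45     104
7    CHI    Eng     22      85
group by dept: sum(salary), mean(bonus):
       salary  bonus
dept                
Data      104   45.0
Eng        85   22.0
Ops        69   36.0
Sales     368   25.0
add column salary_plus_bonus = t['salary'] + t['bonus']:
       salary  bonus  salary_plus_bonus
dept                                   
Data      104   45.0              149.0
Eng        85   22.0              107.0
Ops        69   36.0              105.0
Sales     368   25.0              393.0
So loc['Ops', 'salary_plus_bonus'] = 105.0.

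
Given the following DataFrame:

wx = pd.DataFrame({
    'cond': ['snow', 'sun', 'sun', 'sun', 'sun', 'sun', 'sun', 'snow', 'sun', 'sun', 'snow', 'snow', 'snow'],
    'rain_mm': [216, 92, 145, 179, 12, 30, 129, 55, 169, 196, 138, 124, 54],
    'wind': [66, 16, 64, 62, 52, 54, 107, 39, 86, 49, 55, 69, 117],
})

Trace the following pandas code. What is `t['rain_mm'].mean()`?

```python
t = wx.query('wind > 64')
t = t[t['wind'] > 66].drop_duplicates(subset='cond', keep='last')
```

filter rows where wind > 64:
    cond  rain_mm  wind
0   snow      216    66
6    sun      129   107
8    sun      169    86
11  snow      124    69
12  snow       54   117
filter rows where wind > 66:
    cond  rain_mm  wind
6    sun      129   107
8    sun      169    86
11  snow      124    69
12  snow       54   117
drop duplicate cond (keep=last):
    cond  rain_mm  wind
8    sun      169    86
12  snow       54   117
mean of column 'rain_mm' → 111.5

111.5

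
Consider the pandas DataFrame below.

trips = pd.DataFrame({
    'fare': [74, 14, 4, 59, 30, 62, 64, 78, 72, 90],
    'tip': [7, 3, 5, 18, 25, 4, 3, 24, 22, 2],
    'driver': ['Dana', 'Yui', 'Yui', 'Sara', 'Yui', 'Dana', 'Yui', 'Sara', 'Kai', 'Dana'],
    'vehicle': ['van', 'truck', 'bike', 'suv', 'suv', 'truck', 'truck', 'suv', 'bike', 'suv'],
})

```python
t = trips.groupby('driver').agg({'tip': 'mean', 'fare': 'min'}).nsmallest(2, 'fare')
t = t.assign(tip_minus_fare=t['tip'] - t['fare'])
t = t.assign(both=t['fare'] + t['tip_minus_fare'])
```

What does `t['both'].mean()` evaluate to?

group by driver: mean(tip), min(fare):
              tip  fare
driver                 
Dana     4.333333    62
Kai     22.000000    72
Sara    21.000000    59
Yui      9.000000     4
take 2 rows with smallest fare:
         tip  fare
driver            
Yui      9.0     4
Sara    21.0    59
add column tip_minus_fare = t['tip'] - t['fare']:
         tip  fare  tip_minus_fare
driver                            
Yui      9.0     4             5.0
Sara    21.0    59           -38.0
add column both = t['fare'] + t['tip_minus_fare']:
         tip  fare  tip_minus_fare  both
driver                                  
Yui      9.0     4             5.0   9.0
Sara    21.0    59           -38.0  21.0
Then the mean of column 'both': 15.0

15.0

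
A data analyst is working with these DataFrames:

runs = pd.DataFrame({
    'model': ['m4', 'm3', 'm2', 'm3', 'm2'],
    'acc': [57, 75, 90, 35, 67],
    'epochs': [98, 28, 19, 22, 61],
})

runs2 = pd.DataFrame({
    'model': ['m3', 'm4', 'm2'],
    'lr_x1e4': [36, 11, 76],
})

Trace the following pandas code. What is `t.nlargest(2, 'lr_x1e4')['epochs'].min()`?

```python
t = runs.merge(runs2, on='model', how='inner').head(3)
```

19

merge on 'model' (how='inner') → 5 rows:
  model  acc  epochs  lr_x1e4
0    m4   57      98       11
1    m3   75      28       36
2    m2   90      19       76
3    m3   35      22       36
4    m2   67      61       76
take first 3 rows:
  model  acc  epochs  lr_x1e4
0    m4   57      98       11
1    m3   75      28       36
2    m2   90      19       76
take 2 rows with largest lr_x1e4:
  model  acc  epochs  lr_x1e4
2    m2   90      19       76
1    m3   75      28       36
min of column 'epochs' → 19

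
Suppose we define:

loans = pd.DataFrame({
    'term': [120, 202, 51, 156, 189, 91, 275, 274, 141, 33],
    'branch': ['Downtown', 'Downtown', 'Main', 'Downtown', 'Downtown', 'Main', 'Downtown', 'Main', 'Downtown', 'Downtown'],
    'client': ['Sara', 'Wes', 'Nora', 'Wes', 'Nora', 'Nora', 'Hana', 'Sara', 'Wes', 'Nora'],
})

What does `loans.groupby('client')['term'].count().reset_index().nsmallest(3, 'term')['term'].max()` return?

3

group by client, count of term:
client
Hana    1
Nora    4
Sara    2
Wes     3
Name: term, dtype: int64
reset_index():
  client  term
0   Hana     1
1   Nora     4
2   Sara     2
3    Wes     3
take 3 rows with smallest term:
  client  term
0   Hana     1
2   Sara     2
3    Wes     3
Hence 3.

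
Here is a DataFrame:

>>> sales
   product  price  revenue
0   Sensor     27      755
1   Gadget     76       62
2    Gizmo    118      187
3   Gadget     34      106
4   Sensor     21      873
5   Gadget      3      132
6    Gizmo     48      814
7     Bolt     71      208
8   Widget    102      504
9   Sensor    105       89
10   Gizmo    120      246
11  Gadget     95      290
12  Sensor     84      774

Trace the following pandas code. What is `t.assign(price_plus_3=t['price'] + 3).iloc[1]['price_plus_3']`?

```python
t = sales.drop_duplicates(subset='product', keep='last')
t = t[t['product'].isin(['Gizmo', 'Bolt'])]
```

123

drop duplicate product (keep=last):
   product  price  revenue
7     Bolt     71      208
8   Widget    102      504
10   Gizmo    120      246
11  Gadget     95      290
12  Sensor     84      774
filter rows where product in ['Gizmo', 'Bolt']:
   product  price  revenue
7     Bolt     71      208
10   Gizmo    120      246
add column price_plus_3 = t['price'] + 3:
   product  price  revenue  price_plus_3
7     Bolt     71      208            74
10   Gizmo    120      246           123
Reading off the value at position 1, column 'price_plus_3', we get 123.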